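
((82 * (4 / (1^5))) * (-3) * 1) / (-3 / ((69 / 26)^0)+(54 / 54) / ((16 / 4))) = 3936 / 11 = 357.82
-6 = -6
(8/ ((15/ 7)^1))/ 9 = 56/ 135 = 0.41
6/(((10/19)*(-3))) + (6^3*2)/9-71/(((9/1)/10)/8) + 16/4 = -26231/45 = -582.91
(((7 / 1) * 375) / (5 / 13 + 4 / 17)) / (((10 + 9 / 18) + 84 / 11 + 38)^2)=863940 / 642941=1.34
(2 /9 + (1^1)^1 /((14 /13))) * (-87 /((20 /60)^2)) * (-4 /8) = 12615 /28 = 450.54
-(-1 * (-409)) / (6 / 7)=-2863 / 6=-477.17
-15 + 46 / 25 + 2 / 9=-2911 / 225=-12.94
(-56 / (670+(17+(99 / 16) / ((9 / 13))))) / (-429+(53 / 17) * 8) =896 / 4499195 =0.00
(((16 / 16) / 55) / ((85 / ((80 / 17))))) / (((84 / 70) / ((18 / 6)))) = 8 / 3179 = 0.00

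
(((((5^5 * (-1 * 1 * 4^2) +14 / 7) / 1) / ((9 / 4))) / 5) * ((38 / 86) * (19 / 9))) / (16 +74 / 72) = -96262816 / 395385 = -243.47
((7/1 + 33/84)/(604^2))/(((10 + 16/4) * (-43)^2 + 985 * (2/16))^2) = 207/6910085043921703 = 0.00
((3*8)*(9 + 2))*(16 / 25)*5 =4224 / 5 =844.80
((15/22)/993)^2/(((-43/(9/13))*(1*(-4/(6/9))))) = 75/59284771832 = 0.00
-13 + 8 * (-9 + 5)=-45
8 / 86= 4 / 43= 0.09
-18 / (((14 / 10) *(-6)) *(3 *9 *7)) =5 / 441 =0.01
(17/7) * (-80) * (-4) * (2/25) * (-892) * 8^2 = -3549242.51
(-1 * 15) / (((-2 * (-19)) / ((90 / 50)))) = -27 / 38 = -0.71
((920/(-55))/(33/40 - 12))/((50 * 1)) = 0.03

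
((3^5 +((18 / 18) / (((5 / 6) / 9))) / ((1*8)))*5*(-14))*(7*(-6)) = 718389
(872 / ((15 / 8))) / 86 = 5.41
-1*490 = -490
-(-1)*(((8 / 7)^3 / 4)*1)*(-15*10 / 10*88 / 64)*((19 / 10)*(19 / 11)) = -8664 / 343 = -25.26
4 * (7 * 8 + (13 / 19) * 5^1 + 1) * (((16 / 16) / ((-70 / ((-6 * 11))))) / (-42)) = -3608 / 665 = -5.43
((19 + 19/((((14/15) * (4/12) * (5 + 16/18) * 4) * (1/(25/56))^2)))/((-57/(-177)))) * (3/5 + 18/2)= 1692256821/2908640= 581.80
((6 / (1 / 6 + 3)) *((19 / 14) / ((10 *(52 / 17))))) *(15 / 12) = 153 / 1456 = 0.11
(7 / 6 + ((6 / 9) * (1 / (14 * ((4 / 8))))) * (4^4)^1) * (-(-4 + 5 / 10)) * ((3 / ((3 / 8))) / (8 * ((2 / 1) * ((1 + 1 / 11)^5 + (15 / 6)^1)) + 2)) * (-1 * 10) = -1728077230 / 16118181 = -107.21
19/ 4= 4.75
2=2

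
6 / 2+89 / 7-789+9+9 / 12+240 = -14659 / 28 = -523.54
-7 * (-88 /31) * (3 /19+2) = 25256 /589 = 42.88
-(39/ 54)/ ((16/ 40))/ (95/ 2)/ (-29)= 13/ 9918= 0.00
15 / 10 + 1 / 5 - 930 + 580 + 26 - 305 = -6273 / 10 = -627.30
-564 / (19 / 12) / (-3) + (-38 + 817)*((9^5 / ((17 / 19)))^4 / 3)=7816897126469569476351778683 / 1586899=4925894544309101887613.38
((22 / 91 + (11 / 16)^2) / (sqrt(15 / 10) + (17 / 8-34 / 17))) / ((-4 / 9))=149787 / 1106560-149787 * sqrt(6) / 276640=-1.19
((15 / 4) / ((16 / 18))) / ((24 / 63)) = 2835 / 256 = 11.07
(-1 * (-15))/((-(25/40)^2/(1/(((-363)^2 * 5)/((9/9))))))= -64/1098075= -0.00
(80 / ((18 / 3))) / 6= 20 / 9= 2.22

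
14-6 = 8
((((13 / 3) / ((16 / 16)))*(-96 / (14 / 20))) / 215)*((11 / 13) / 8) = -88 / 301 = -0.29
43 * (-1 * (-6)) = 258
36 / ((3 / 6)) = 72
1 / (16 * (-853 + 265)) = -1 / 9408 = -0.00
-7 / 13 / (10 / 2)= -0.11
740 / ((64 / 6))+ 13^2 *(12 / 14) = 11997 / 56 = 214.23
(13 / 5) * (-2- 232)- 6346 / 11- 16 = -66072 / 55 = -1201.31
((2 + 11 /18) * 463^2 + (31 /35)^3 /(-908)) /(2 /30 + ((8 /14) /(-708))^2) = 8396037.12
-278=-278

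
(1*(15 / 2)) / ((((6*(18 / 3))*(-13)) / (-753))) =1255 / 104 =12.07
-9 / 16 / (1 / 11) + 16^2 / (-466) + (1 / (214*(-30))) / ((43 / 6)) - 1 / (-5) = -560619911 / 85762640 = -6.54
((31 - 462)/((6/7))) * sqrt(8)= -3017 * sqrt(2)/3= -1422.23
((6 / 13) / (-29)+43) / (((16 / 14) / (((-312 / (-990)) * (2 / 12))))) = 22687 / 11484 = 1.98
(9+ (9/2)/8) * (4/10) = 3.82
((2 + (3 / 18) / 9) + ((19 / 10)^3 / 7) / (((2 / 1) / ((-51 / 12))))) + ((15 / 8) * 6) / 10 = 1604719 / 1512000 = 1.06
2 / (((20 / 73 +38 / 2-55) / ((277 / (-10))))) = 20221 / 13040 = 1.55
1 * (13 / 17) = 13 / 17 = 0.76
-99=-99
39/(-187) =-39/187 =-0.21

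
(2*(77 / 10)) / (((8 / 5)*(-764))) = -77 / 6112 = -0.01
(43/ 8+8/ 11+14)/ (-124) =-1769/ 10912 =-0.16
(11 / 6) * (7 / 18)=77 / 108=0.71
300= 300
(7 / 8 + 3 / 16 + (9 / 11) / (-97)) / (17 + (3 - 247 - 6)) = -17995 / 3977776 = -0.00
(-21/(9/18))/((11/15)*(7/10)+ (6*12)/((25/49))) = -180/607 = -0.30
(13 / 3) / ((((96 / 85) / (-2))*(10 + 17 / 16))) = -1105 / 1593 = -0.69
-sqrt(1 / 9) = -0.33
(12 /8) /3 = 1 /2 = 0.50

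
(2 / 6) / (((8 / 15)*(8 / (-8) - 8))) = -5 / 72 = -0.07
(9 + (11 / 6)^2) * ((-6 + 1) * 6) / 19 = -2225 / 114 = -19.52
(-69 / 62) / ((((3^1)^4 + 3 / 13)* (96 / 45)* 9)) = -1495 / 2095104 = -0.00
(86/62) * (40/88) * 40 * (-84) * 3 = -2167200/341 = -6355.43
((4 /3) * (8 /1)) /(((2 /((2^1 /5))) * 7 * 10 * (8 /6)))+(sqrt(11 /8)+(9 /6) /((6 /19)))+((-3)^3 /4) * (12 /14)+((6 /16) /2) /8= 0.18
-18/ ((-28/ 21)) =27/ 2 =13.50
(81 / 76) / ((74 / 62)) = 2511 / 2812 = 0.89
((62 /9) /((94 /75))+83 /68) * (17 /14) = 64403 /7896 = 8.16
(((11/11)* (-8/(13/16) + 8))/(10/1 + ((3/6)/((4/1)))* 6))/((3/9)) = -288/559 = -0.52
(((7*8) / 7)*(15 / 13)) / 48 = 0.19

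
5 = 5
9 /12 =0.75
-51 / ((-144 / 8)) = 17 / 6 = 2.83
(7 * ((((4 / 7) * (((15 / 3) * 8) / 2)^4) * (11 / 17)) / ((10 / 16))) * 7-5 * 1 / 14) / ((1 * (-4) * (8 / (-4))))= 1103871915 / 1904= 579764.66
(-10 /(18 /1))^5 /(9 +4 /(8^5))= -25600000 /4353623721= -0.01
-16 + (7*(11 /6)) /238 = -3253 /204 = -15.95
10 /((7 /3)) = 30 /7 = 4.29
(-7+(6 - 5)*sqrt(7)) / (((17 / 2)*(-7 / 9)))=18 / 17 - 18*sqrt(7) / 119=0.66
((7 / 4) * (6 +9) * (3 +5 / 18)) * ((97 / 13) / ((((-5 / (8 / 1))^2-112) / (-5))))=28.76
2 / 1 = 2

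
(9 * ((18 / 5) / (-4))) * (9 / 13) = -729 / 130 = -5.61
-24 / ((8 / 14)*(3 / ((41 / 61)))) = -574 / 61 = -9.41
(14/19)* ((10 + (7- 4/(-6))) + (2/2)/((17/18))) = 13370/969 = 13.80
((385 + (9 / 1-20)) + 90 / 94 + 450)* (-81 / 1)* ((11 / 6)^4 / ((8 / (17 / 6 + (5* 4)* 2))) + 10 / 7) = -149338302821 / 36096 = -4137253.51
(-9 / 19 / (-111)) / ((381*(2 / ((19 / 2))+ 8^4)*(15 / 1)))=1 / 5485706580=0.00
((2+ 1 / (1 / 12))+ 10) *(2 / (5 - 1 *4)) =48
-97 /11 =-8.82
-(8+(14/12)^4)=-12769/1296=-9.85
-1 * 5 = -5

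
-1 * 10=-10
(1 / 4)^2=1 / 16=0.06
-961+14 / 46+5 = -21981 / 23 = -955.70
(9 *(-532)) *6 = -28728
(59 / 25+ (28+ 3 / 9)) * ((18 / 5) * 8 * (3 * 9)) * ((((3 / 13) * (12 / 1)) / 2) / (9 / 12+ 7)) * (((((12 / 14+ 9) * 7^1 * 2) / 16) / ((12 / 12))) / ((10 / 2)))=1852686432 / 251875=7355.58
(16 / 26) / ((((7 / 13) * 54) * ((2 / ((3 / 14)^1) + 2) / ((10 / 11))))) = 20 / 11781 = 0.00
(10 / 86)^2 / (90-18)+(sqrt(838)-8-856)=-115022567 / 133128+sqrt(838)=-835.05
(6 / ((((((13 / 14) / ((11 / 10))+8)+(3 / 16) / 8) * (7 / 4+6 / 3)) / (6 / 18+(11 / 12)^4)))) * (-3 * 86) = -570895864 / 11798865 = -48.39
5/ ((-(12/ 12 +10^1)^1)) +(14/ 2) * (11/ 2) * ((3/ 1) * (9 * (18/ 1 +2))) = 228685/ 11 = 20789.55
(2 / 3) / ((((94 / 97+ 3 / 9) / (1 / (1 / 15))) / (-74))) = -215340 / 379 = -568.18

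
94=94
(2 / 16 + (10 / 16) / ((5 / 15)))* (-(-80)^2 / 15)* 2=-5120 / 3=-1706.67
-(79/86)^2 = -6241/7396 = -0.84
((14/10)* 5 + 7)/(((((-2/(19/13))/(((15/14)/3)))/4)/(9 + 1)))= -1900/13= -146.15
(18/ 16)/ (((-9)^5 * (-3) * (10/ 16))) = 1/ 98415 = 0.00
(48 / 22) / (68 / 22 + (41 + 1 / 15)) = 180 / 3643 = 0.05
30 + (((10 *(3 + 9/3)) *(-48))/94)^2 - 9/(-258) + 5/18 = 828396979/854883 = 969.02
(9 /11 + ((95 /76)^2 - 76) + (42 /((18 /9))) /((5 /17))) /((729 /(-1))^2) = -217 /51963120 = -0.00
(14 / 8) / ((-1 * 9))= -7 / 36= -0.19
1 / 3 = 0.33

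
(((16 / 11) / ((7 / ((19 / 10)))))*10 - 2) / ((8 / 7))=1.70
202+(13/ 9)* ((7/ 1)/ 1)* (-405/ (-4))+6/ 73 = 357943/ 292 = 1225.83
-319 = -319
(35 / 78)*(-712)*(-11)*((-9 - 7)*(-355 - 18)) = 817974080 / 39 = 20973694.36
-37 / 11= -3.36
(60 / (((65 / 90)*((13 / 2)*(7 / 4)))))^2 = 74649600 / 1399489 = 53.34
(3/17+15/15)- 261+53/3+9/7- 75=-112766/357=-315.87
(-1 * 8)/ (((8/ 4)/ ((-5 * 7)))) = 140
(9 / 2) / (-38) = -9 / 76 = -0.12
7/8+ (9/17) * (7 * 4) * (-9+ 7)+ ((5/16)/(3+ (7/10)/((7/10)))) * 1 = -31219/1088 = -28.69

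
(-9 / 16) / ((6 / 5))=-15 / 32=-0.47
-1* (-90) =90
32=32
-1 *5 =-5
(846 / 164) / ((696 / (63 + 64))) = 17907 / 19024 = 0.94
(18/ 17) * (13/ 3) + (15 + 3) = 22.59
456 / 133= 24 / 7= 3.43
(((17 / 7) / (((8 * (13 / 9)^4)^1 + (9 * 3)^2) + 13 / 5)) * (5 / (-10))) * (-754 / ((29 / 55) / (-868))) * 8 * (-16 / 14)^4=-810096264806400 / 30183664889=-26838.90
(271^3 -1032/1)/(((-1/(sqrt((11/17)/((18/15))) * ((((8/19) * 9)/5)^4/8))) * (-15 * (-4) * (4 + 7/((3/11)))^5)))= -225631187226432 * sqrt(5610)/38660136233447478125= -0.00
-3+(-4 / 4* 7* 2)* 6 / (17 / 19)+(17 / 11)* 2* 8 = -13493 / 187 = -72.16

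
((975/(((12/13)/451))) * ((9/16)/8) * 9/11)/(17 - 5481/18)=-561249/5888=-95.32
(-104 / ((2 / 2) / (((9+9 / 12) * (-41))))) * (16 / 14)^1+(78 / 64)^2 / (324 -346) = 7492621929 / 157696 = 47513.08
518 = 518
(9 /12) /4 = 3 /16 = 0.19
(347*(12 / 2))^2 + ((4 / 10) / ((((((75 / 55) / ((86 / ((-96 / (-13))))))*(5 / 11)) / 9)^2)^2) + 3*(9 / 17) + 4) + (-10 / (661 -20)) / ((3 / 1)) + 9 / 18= 693322554415226393661331 / 2092224000000000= 331380652.56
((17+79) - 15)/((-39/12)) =-324/13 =-24.92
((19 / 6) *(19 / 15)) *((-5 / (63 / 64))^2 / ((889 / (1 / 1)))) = 3696640 / 31755969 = 0.12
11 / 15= 0.73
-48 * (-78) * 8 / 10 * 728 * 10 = 21805056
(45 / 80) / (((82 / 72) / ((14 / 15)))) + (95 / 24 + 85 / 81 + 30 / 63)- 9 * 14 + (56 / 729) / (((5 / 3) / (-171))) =-23793137 / 185976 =-127.94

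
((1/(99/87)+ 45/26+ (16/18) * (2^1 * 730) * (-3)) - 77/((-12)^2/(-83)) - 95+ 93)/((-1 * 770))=15849011/3171168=5.00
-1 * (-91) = 91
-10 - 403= -413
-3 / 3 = -1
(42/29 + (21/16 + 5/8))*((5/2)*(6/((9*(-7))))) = -7855/9744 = -0.81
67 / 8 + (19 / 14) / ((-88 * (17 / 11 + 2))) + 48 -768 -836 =-6760045 / 4368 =-1547.63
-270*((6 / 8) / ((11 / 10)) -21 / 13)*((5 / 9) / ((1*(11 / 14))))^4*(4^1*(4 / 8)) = 21368900000 / 169586703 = 126.01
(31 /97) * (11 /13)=341 /1261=0.27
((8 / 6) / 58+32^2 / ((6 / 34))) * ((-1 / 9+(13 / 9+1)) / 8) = 1692.45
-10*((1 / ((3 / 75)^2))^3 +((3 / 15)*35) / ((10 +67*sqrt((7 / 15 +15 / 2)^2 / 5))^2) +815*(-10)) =-159952374271966314492419750 / 65518679672536561 +3026457000000*sqrt(5) / 65518679672536561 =-2441324750.00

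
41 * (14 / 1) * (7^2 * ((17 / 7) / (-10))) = -34153 / 5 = -6830.60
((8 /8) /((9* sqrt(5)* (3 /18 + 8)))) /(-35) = -2* sqrt(5) /25725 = -0.00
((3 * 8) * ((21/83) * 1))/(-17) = -504/1411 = -0.36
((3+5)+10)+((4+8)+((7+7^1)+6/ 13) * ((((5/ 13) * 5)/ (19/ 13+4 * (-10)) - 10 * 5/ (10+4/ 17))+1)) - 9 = -2260577/ 62959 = -35.91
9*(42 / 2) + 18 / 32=3033 / 16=189.56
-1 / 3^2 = -1 / 9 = -0.11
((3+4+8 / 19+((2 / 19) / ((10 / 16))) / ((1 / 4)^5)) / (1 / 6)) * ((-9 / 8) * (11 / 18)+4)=2717151 / 760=3575.20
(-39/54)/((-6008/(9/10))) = 13/120160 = 0.00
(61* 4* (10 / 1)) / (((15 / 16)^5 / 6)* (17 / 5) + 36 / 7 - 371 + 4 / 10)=-179096780800 / 26794549357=-6.68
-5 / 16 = -0.31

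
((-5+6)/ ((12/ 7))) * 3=7/ 4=1.75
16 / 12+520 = 1564 / 3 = 521.33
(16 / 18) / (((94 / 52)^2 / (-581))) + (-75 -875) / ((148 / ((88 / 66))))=-122551426 / 735597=-166.60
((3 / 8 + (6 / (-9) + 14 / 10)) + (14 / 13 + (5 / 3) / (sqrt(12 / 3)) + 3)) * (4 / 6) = 9389 / 2340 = 4.01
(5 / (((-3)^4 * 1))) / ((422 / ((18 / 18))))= 5 / 34182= 0.00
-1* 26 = -26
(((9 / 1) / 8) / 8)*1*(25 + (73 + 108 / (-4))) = 639 / 64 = 9.98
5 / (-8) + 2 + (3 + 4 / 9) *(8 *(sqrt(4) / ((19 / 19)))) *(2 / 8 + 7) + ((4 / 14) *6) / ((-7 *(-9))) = 400.96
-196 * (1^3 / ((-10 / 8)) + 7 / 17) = 6468 / 85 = 76.09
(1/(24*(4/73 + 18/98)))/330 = 3577/6755760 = 0.00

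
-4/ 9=-0.44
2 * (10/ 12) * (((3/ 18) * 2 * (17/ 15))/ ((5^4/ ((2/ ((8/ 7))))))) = 119/ 67500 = 0.00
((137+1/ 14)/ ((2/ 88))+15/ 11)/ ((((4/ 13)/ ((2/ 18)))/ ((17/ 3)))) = 102655163/ 8316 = 12344.30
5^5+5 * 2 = 3135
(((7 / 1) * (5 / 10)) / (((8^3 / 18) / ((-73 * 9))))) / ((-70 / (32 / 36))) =657 / 640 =1.03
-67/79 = -0.85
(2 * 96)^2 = 36864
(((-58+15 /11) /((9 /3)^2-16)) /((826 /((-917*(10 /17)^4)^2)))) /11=534565150000000 /49799932371299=10.73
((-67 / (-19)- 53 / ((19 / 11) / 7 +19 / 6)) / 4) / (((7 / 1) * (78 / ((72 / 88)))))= -56775 / 12628616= -0.00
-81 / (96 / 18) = -243 / 16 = -15.19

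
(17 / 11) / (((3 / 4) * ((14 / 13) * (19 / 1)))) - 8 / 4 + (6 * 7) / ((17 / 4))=595640 / 74613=7.98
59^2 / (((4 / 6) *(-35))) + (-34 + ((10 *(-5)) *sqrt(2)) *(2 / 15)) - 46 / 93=-193.11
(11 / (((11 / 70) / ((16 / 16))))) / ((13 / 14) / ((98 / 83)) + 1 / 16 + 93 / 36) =1152480 / 56509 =20.39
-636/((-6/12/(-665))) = -845880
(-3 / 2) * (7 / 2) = -21 / 4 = -5.25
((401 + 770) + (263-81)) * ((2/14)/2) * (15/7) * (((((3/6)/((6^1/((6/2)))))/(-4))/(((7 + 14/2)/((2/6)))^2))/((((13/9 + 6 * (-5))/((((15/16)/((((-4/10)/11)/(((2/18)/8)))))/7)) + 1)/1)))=-1860375/141791612032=-0.00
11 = 11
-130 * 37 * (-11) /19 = 2784.74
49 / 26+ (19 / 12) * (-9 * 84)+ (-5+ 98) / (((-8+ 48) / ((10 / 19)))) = -1179565 / 988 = -1193.89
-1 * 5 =-5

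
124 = 124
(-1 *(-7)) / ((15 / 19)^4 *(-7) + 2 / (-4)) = -1824494 / 839071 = -2.17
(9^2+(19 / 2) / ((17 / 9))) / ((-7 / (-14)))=2925 / 17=172.06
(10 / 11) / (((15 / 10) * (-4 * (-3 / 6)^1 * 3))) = 0.10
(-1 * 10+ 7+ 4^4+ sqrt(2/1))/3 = sqrt(2)/3+ 253/3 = 84.80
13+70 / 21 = 49 / 3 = 16.33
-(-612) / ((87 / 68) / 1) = 13872 / 29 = 478.34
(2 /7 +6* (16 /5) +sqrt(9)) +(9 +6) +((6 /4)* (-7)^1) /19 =49121 /1330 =36.93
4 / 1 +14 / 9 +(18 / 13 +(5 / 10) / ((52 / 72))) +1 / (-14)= 12385 / 1638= 7.56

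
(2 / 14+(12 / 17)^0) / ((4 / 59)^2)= 248.64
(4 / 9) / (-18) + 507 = 41065 / 81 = 506.98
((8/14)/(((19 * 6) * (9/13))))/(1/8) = 0.06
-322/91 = -3.54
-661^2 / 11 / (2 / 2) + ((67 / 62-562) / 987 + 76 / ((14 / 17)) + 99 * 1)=-39529.37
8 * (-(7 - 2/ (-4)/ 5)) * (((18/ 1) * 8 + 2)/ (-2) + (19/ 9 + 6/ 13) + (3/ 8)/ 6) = 9352333/ 2340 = 3996.72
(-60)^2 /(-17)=-3600 /17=-211.76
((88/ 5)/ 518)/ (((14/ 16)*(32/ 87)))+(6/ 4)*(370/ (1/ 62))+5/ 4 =1247755753/ 36260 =34411.36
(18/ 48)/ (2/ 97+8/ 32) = 97/ 70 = 1.39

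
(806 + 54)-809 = 51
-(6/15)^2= -4/25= -0.16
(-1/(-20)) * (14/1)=7/10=0.70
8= 8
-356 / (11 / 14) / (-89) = 5.09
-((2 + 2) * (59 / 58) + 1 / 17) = -2035 / 493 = -4.13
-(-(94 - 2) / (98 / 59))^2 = -7365796 / 2401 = -3067.80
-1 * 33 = -33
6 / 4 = 3 / 2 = 1.50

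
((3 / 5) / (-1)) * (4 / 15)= -4 / 25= -0.16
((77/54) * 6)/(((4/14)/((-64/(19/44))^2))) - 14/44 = 47016093481/71478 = 657770.13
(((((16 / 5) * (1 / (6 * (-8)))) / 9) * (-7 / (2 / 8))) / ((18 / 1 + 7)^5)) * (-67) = -1876 / 1318359375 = -0.00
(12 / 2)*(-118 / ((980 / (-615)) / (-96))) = -2090016 / 49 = -42653.39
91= 91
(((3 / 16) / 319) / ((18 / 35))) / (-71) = -35 / 2174304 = -0.00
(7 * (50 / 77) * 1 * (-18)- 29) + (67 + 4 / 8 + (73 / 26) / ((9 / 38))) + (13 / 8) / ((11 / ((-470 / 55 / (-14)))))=-24872509 / 792792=-31.37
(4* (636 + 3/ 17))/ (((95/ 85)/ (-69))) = -2984940/ 19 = -157102.11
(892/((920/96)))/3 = 3568/115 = 31.03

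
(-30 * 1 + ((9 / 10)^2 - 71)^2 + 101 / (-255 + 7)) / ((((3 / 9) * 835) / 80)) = 4553492823 / 3235625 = 1407.30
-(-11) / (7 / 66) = 726 / 7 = 103.71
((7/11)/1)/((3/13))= 91/33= 2.76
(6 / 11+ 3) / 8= 39 / 88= 0.44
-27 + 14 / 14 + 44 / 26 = -316 / 13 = -24.31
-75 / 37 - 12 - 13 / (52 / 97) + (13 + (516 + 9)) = 73959 / 148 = 499.72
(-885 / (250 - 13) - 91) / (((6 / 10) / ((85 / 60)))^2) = -13517975 / 25596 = -528.13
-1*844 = -844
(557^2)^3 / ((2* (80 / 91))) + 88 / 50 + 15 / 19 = 258164289633703551357 / 15200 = 16984492739059444.17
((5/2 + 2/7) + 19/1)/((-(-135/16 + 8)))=2440/49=49.80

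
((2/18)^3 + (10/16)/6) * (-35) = -3.69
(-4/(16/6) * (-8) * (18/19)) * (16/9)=384/19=20.21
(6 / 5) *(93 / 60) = 93 / 50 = 1.86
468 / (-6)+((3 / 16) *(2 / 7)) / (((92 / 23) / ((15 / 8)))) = -139731 / 1792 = -77.97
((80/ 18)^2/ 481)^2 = 2560000/ 1517959521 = 0.00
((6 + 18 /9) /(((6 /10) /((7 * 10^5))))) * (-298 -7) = -8540000000 /3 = -2846666666.67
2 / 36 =1 / 18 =0.06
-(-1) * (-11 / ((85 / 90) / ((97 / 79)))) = -19206 / 1343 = -14.30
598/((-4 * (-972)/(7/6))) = 2093/11664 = 0.18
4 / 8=1 / 2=0.50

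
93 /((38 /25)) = 2325 /38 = 61.18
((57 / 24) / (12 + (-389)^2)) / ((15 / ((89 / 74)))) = 1691 / 1343837040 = 0.00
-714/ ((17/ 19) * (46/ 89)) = -35511/ 23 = -1543.96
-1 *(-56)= 56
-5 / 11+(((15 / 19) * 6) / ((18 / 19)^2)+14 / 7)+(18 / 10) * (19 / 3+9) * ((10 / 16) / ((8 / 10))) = 44963 / 1584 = 28.39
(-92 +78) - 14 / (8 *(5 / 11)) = -357 / 20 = -17.85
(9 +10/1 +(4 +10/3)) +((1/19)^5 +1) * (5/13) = 2580095173/96567861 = 26.72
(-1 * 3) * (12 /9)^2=-16 /3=-5.33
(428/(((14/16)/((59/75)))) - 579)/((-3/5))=101959/315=323.68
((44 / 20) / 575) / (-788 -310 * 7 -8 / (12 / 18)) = -1 / 776250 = -0.00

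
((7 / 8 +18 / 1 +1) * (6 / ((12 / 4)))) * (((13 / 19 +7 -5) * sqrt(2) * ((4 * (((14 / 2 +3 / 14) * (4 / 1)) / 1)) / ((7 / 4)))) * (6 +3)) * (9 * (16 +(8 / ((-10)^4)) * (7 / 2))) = 5308107076206 * sqrt(2) / 581875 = 12901047.51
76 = 76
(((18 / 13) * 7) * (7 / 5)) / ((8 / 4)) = 441 / 65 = 6.78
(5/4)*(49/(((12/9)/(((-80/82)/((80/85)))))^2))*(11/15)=11682825/430336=27.15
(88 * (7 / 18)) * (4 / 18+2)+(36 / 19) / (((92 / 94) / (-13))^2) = 334065169 / 814131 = 410.33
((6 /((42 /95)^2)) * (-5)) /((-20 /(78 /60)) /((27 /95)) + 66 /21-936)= 1055925 /6790084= 0.16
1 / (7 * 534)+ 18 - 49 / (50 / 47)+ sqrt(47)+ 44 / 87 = -37336339 / 1355025+ sqrt(47) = -20.70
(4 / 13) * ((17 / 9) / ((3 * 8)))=17 / 702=0.02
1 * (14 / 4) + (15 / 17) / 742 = 22082 / 6307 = 3.50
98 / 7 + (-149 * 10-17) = -1493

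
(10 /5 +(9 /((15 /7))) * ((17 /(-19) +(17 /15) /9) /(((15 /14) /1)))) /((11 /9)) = -65006 /78375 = -0.83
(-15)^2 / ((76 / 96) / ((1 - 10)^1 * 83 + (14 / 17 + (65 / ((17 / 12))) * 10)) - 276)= -26379000 / 32358563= -0.82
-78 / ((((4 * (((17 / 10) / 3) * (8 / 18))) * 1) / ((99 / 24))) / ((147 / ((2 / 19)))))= -485269785 / 1088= -446020.02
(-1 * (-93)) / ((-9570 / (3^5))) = -7533 / 3190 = -2.36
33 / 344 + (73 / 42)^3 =5.35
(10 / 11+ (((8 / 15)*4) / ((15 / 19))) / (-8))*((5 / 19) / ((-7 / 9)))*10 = -404 / 209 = -1.93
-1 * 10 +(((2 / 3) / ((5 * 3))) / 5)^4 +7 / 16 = -392122265369 / 41006250000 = -9.56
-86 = -86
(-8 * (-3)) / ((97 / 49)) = 1176 / 97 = 12.12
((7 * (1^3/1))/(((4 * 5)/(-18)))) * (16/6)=-84/5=-16.80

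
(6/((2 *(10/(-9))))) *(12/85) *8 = -1296/425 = -3.05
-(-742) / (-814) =-371 / 407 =-0.91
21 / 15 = 1.40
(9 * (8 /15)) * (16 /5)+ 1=409 /25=16.36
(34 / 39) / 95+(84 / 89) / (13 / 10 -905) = 3461966 / 425700795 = 0.01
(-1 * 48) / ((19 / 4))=-192 / 19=-10.11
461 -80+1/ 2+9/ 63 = 5343/ 14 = 381.64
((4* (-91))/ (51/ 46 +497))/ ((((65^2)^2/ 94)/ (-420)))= 10170048/ 6292482625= 0.00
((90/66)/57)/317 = 5/66253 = 0.00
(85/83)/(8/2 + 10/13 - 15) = -1105/11039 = -0.10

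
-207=-207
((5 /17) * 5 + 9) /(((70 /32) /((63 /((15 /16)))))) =136704 /425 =321.66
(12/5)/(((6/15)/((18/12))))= 9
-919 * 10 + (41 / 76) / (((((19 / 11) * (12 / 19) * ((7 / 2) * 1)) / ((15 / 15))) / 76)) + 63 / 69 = -8866285 / 966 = -9178.35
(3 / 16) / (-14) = -3 / 224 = -0.01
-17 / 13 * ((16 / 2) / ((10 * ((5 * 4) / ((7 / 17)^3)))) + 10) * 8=-9828744 / 93925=-104.64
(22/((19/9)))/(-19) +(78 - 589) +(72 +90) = -126187/361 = -349.55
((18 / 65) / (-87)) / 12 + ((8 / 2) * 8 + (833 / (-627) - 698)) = -1577425177 / 2363790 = -667.33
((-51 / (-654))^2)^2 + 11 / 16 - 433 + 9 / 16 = -975120492667 / 2258530576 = -431.75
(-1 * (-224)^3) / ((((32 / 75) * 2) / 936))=12328243200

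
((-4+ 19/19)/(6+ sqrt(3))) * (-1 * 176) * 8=546.30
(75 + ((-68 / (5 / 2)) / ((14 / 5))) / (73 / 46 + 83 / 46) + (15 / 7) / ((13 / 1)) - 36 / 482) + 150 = 14620894 / 65793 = 222.23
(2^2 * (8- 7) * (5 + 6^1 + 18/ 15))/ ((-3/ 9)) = -146.40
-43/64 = -0.67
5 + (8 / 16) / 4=41 / 8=5.12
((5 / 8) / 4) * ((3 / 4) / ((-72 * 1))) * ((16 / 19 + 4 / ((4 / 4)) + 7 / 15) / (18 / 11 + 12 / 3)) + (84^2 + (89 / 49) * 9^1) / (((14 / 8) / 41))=617008628925691 / 3723761664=165694.98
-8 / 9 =-0.89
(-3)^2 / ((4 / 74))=333 / 2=166.50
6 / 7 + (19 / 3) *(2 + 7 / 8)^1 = 3203 / 168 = 19.07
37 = 37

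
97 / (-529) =-97 / 529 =-0.18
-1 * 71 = -71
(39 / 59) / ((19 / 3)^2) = 351 / 21299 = 0.02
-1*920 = -920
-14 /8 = -7 /4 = -1.75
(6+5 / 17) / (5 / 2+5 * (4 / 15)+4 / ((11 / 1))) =7062 / 4709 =1.50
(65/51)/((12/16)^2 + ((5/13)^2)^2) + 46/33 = 178523386/49938163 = 3.57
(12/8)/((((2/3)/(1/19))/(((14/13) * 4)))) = 126/247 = 0.51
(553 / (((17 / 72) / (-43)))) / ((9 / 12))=-2282784 / 17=-134281.41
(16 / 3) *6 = 32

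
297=297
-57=-57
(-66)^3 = -287496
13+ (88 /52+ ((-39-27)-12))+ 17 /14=-11301 /182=-62.09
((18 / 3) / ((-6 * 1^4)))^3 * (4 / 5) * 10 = -8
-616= -616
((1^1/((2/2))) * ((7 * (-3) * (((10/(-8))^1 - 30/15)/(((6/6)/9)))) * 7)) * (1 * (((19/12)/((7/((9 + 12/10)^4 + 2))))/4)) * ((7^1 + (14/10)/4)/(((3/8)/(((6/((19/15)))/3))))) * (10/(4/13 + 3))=10590233358159/43000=246284496.70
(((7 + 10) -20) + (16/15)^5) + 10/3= 1301701/759375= 1.71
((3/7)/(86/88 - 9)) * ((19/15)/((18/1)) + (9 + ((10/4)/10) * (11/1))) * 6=-140426/37065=-3.79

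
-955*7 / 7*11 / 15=-2101 / 3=-700.33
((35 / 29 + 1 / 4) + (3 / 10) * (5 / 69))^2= 15563025 / 7118224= 2.19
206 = 206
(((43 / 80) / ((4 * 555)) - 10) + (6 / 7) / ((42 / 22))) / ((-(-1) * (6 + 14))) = -83114693 / 174048000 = -0.48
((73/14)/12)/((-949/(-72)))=3/91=0.03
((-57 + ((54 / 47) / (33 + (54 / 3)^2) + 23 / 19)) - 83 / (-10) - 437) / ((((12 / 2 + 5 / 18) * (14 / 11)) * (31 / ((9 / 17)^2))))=-4128574203171 / 7530684279230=-0.55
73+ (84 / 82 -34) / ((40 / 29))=49.09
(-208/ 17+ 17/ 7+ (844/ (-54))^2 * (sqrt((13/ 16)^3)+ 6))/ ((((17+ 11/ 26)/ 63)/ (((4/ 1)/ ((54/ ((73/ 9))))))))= 3844789039 * sqrt(13)/ 35665596+ 159813160156/ 50526261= 3551.65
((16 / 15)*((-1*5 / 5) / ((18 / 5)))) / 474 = -4 / 6399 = -0.00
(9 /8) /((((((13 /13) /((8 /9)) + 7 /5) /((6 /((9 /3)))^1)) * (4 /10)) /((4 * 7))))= 6300 /101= 62.38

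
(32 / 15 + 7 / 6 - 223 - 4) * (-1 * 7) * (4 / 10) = 626.36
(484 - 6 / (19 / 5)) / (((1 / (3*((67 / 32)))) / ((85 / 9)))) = 26100185 / 912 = 28618.62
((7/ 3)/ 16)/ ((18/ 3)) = 7/ 288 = 0.02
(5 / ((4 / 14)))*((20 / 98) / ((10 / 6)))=15 / 7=2.14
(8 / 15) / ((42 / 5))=4 / 63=0.06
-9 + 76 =67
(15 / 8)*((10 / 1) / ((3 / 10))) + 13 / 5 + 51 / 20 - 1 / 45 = 12173 / 180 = 67.63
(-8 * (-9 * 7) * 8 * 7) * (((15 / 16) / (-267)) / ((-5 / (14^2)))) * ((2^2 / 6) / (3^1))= 76832 / 89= 863.28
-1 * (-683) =683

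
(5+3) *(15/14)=60/7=8.57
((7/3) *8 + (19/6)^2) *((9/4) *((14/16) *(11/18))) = 79541/2304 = 34.52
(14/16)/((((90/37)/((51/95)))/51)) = 74851/7600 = 9.85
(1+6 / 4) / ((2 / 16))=20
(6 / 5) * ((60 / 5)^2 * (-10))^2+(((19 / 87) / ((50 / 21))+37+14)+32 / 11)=39689565313 / 15950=2488374.00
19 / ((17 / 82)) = 1558 / 17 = 91.65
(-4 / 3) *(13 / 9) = -1.93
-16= -16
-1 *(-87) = 87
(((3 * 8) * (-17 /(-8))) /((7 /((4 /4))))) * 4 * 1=204 /7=29.14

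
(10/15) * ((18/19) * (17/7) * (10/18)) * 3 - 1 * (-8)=10.56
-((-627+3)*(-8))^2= -24920064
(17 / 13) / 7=17 / 91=0.19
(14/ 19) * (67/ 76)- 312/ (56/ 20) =-559877/ 5054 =-110.78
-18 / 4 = -9 / 2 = -4.50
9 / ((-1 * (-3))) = 3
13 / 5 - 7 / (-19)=282 / 95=2.97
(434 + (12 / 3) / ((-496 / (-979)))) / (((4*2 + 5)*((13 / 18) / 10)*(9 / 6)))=313.77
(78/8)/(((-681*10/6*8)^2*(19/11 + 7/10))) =143/2935091840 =0.00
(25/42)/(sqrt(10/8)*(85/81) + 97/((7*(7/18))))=1336475700/79918517779-19679625*sqrt(5)/79918517779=0.02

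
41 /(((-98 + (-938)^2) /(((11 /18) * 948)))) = 35629 /1319619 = 0.03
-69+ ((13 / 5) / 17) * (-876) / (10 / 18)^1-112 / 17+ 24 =-124417 / 425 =-292.75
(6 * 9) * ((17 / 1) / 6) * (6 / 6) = 153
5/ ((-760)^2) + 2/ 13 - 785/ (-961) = 1400923533/ 1443191360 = 0.97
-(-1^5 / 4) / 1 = 1 / 4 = 0.25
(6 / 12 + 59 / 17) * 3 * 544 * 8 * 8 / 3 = 138240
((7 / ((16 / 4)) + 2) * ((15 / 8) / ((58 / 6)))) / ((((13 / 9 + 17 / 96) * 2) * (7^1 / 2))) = 6075 / 94801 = 0.06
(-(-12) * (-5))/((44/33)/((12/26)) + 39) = -540/377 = -1.43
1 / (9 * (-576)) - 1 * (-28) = 145151 / 5184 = 28.00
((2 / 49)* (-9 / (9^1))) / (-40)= 1 / 980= 0.00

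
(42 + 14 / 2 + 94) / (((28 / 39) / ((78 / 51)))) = 72501 / 238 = 304.63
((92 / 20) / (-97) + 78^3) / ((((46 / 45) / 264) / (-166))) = -45388939109976 / 2231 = -20344661187.80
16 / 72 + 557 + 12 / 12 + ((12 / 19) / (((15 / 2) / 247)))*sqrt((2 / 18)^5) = 678344 / 1215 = 558.31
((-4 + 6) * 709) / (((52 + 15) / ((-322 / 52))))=-114149 / 871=-131.06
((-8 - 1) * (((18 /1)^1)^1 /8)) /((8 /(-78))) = 3159 /16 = 197.44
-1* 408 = -408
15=15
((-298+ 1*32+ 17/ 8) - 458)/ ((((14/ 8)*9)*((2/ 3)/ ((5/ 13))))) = -1375/ 52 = -26.44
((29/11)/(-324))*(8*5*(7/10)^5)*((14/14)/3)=-487403/26730000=-0.02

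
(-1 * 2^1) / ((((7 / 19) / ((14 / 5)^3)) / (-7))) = 104272 / 125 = 834.18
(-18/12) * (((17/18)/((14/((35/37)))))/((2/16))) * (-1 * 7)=595/111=5.36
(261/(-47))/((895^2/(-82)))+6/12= 37690979/75296350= 0.50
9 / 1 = 9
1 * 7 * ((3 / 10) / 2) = 21 / 20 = 1.05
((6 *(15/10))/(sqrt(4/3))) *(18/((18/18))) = 81 *sqrt(3) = 140.30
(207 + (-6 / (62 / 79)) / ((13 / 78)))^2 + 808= 25726513 / 961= 26770.57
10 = 10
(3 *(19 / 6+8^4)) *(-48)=-590280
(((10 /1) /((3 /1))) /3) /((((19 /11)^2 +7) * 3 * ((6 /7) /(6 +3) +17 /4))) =847 /99207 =0.01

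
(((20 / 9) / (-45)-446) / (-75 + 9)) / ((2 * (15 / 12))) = 7226 / 2673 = 2.70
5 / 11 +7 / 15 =152 / 165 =0.92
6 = 6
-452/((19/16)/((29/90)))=-104864/855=-122.65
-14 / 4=-7 / 2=-3.50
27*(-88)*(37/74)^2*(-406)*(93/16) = 5607063/4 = 1401765.75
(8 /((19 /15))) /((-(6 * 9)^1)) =-20 /171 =-0.12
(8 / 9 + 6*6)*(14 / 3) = 4648 / 27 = 172.15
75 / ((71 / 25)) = 1875 / 71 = 26.41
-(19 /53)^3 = -6859 /148877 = -0.05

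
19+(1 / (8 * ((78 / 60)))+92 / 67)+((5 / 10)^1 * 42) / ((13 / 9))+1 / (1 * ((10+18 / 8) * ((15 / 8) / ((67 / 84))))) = 1884428069 / 53775540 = 35.04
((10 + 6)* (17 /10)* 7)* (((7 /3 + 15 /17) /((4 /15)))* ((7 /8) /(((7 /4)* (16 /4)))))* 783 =224721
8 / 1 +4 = 12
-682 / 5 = -136.40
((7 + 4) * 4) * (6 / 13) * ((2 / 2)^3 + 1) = 528 / 13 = 40.62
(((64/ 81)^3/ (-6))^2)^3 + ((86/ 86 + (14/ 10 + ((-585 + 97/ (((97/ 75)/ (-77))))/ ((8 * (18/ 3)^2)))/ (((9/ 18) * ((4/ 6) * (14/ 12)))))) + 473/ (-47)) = -3482359581116439793665275277297975599476111/ 54032338752577565301101529064333449900810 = -64.45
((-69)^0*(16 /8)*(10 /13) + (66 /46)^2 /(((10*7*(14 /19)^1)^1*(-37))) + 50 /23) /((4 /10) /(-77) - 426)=-10179936987 /1168515302864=-0.01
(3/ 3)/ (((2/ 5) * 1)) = 5/ 2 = 2.50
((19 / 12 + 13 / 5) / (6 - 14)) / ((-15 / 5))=251 / 1440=0.17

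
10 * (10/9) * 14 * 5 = 7000/9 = 777.78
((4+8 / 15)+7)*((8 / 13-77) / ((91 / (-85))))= 973471 / 1183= 822.88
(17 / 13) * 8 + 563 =7455 / 13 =573.46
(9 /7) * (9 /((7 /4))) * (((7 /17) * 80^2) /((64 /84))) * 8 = 3110400 /17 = 182964.71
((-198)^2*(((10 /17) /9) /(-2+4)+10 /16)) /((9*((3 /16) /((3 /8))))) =97405 /17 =5729.71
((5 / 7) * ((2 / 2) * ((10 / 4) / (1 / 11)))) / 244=275 / 3416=0.08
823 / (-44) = -823 / 44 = -18.70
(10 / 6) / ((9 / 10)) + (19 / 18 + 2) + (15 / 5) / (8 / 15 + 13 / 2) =60775 / 11394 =5.33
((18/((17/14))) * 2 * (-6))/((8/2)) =-756/17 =-44.47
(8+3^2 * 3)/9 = 35/9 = 3.89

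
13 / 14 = 0.93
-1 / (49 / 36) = -36 / 49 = -0.73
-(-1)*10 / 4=5 / 2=2.50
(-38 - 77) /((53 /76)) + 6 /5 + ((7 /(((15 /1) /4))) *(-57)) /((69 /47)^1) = -863714 /3657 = -236.18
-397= -397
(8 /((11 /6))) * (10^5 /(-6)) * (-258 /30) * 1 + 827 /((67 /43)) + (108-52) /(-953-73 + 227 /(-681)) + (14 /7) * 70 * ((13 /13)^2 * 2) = 1421135514133 /2269223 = 626265.25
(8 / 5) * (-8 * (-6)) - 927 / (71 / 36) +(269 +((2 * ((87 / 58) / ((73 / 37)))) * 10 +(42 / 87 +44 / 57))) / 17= -274135066793 / 728237415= -376.44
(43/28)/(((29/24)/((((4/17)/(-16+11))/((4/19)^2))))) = -46569/34510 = -1.35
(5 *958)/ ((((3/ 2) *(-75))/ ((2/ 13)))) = -3832/ 585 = -6.55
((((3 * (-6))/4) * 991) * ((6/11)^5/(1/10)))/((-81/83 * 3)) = 118444320/161051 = 735.45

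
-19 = -19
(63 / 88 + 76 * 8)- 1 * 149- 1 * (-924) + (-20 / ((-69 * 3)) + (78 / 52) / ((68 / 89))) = 53641994 / 38709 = 1385.78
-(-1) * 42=42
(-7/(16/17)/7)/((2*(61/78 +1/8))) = -663/1132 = -0.59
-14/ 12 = -7/ 6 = -1.17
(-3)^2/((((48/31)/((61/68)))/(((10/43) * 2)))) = 28365/11696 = 2.43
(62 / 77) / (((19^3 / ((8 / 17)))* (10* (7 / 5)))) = 248 / 62849017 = 0.00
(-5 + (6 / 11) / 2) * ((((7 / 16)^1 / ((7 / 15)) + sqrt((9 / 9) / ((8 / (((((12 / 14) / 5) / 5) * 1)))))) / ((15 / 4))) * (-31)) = 3224 * sqrt(21) / 5775 + 403 / 11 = 39.19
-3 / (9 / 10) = -10 / 3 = -3.33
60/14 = 30/7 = 4.29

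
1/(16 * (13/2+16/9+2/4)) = 9/1264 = 0.01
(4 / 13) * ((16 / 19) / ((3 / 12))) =256 / 247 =1.04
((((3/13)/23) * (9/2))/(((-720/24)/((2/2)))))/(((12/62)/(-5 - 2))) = 651/11960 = 0.05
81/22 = 3.68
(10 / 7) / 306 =5 / 1071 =0.00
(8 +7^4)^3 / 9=1553344881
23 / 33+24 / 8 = 122 / 33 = 3.70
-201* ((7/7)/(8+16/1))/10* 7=-469/80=-5.86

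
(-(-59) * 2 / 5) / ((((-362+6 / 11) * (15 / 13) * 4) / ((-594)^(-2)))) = -767 / 19130126400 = -0.00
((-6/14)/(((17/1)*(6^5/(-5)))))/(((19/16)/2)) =5/183141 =0.00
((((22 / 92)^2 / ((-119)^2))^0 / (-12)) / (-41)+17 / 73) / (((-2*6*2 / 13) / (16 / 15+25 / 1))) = -42885271 / 12929760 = -3.32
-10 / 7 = -1.43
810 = 810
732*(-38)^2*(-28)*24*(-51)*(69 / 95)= 131556773376 / 5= 26311354675.20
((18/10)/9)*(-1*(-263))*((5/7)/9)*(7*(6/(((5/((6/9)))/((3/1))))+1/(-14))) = 42869/630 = 68.05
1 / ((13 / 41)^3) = 68921 / 2197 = 31.37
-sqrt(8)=-2 * sqrt(2)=-2.83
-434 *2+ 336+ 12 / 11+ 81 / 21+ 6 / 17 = -689449 / 1309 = -526.70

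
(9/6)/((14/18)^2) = 243/98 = 2.48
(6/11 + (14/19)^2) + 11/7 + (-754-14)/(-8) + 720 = 22756287/27797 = 818.66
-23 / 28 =-0.82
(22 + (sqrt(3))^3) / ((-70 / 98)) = -154 / 5 - 21* sqrt(3) / 5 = -38.07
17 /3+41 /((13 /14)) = 1943 /39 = 49.82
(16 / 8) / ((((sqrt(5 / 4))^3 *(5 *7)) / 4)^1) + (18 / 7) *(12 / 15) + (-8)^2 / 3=64 *sqrt(5) / 875 + 2456 / 105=23.55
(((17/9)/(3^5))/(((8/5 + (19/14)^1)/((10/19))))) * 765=1.06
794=794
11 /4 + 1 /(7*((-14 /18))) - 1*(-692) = 136135 /196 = 694.57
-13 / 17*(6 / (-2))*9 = 351 / 17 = 20.65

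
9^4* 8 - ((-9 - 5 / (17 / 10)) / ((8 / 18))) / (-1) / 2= 7136541 / 136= 52474.57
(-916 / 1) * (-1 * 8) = 7328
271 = 271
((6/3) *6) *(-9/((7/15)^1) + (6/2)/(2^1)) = -213.43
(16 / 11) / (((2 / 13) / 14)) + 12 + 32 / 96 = 4775 / 33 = 144.70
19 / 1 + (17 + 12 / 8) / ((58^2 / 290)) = 2389 / 116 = 20.59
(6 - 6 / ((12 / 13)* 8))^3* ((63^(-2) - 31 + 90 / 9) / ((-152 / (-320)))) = -59571628595 / 9652608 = -6171.56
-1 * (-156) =156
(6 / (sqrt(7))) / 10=3 * sqrt(7) / 35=0.23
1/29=0.03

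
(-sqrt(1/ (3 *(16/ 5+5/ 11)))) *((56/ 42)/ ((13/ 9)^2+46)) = -36 *sqrt(3685)/ 260965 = -0.01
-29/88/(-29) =1/88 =0.01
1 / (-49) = -1 / 49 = -0.02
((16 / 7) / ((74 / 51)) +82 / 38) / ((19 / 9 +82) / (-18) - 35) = -2976102 / 31627267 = -0.09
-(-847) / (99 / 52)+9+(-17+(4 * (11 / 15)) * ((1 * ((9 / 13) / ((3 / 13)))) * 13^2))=86584 / 45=1924.09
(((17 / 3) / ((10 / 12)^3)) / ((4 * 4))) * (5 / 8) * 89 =13617 / 400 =34.04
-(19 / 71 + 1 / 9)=-242 / 639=-0.38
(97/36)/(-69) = -97/2484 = -0.04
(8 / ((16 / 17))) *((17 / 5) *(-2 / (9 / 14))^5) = -2486898176 / 295245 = -8423.17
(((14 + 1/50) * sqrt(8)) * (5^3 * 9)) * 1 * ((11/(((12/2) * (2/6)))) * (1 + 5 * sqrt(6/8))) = 346995 * sqrt(2)/2 + 1734975 * sqrt(6)/4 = 1307813.38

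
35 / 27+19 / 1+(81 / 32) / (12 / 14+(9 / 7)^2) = 754697 / 35424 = 21.30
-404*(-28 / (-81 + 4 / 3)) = -141.99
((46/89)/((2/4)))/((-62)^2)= 23/85529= 0.00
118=118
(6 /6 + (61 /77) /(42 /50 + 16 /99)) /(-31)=-31078 /537943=-0.06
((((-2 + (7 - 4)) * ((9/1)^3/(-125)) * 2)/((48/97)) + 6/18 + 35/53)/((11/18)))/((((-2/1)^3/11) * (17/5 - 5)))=-31.75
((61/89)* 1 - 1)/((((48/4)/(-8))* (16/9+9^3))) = 168/585353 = 0.00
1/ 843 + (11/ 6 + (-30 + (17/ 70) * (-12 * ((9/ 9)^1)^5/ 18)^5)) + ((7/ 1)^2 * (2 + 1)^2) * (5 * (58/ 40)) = 30294938027/ 9559620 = 3169.05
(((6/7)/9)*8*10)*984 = 52480/7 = 7497.14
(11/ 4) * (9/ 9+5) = 33/ 2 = 16.50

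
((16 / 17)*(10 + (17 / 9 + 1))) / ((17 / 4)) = 7424 / 2601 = 2.85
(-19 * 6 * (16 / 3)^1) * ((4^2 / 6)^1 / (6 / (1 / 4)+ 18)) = -38.60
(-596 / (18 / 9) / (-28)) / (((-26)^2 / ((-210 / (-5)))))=447 / 676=0.66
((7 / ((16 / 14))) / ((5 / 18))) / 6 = 147 / 40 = 3.68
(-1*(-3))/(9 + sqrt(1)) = 3/10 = 0.30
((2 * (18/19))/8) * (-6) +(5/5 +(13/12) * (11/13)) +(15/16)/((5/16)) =797/228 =3.50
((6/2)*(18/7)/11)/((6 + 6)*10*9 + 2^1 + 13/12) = 648/1000769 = 0.00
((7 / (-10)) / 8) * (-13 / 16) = 0.07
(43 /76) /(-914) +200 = 13892757 /69464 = 200.00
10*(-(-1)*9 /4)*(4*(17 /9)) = 170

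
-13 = -13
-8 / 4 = -2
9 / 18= 1 / 2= 0.50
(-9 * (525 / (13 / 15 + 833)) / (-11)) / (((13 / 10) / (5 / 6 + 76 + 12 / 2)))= 58708125 / 1788644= 32.82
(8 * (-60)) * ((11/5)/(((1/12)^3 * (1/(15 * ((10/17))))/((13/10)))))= -20931162.35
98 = 98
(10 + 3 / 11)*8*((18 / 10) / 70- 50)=-7905932 / 1925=-4106.98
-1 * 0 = 0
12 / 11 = 1.09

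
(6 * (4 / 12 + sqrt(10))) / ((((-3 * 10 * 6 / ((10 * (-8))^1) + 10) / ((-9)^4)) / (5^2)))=1312200 / 49 + 3936600 * sqrt(10) / 49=280833.11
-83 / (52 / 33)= -2739 / 52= -52.67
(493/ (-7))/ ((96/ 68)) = -8381/ 168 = -49.89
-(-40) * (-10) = -400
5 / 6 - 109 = -649 / 6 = -108.17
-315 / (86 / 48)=-7560 / 43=-175.81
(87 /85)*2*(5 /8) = 87 /68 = 1.28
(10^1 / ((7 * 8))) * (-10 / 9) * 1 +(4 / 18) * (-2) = -9 / 14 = -0.64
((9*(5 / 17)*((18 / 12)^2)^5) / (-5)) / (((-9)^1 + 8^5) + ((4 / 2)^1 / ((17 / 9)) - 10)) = -531441 / 570113024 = -0.00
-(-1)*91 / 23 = 91 / 23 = 3.96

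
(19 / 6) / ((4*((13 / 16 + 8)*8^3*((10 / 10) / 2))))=0.00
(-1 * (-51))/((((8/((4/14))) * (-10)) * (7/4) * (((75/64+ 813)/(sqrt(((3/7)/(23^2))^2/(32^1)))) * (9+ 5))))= -102 * sqrt(2)/110304353005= -0.00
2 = 2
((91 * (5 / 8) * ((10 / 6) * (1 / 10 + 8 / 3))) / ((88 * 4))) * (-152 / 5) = -143507 / 6336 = -22.65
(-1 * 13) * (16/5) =-208/5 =-41.60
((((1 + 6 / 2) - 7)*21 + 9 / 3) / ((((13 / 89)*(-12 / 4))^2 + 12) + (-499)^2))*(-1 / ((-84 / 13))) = -514865 / 13807034458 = -0.00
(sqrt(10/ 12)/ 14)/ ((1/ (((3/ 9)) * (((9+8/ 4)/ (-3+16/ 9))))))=-sqrt(30)/ 28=-0.20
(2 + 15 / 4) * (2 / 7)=23 / 14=1.64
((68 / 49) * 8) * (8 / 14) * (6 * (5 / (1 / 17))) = 3235.45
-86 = -86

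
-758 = -758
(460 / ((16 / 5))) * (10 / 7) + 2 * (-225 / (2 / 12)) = -34925 / 14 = -2494.64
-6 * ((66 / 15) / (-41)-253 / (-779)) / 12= -847 / 7790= -0.11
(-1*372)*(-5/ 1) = 1860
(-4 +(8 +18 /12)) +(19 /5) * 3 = 16.90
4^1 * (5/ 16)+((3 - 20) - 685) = -2803/ 4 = -700.75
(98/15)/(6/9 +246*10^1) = 49/18455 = 0.00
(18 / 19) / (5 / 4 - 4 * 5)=-24 / 475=-0.05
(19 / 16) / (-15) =-19 / 240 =-0.08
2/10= 1/5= 0.20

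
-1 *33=-33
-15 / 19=-0.79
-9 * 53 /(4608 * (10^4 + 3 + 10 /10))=-53 /5122048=-0.00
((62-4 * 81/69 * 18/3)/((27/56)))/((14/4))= 12448/621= 20.05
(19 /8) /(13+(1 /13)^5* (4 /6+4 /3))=7054567 /38614488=0.18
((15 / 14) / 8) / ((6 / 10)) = 25 / 112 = 0.22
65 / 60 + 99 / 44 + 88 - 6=256 / 3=85.33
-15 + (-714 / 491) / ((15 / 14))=-40157 / 2455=-16.36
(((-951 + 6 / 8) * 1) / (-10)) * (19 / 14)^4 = 70764303 / 219520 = 322.36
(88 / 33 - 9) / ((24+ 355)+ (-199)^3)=19 / 23640660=0.00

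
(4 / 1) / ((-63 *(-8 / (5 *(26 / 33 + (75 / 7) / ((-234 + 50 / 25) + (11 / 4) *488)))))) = 68165 / 2153844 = 0.03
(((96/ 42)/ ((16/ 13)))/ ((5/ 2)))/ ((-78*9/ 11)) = -11/ 945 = -0.01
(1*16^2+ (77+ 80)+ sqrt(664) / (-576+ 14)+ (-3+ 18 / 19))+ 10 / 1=7998 / 19 - sqrt(166) / 281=420.90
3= 3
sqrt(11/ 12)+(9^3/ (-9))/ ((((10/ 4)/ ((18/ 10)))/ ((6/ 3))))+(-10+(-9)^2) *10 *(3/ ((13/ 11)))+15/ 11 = 1687.99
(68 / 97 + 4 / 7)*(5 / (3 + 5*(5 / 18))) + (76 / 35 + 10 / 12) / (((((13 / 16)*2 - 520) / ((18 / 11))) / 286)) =-108069744 / 85557395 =-1.26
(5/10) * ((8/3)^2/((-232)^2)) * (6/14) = 0.00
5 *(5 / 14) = 25 / 14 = 1.79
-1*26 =-26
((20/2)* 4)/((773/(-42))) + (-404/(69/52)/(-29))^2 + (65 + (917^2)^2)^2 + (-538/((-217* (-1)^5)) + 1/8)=2686445766125813986258467204652707949/5373081053928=499982363780252907469101.70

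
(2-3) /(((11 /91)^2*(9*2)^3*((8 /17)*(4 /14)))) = -0.09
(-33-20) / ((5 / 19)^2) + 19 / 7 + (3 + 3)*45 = -492.61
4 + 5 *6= 34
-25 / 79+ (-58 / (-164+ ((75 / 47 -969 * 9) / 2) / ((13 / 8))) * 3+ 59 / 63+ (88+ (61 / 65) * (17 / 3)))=2034435320471 / 21643131510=94.00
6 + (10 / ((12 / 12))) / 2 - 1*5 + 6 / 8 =27 / 4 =6.75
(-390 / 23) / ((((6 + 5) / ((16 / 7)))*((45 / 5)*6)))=-1040 / 15939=-0.07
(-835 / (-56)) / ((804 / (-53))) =-44255 / 45024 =-0.98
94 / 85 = 1.11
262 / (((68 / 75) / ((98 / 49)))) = 9825 / 17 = 577.94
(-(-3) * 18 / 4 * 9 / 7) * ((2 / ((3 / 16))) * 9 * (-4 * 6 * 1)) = -279936 / 7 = -39990.86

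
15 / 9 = 5 / 3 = 1.67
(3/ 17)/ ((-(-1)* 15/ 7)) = 7/ 85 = 0.08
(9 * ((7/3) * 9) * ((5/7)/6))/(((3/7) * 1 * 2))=105/4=26.25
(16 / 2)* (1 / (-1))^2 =8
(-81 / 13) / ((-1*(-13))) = -81 / 169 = -0.48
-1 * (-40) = 40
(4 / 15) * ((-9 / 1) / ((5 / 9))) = -108 / 25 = -4.32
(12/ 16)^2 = 9/ 16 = 0.56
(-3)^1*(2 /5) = -1.20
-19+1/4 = -75/4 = -18.75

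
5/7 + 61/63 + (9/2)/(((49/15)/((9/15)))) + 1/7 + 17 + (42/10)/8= 355921/17640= 20.18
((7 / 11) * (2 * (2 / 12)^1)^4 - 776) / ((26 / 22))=-656.61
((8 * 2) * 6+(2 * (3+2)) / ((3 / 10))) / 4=32.33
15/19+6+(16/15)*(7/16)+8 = 4348/285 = 15.26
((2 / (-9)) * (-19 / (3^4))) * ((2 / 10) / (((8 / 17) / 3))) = 323 / 4860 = 0.07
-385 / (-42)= 55 / 6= 9.17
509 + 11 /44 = 2037 /4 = 509.25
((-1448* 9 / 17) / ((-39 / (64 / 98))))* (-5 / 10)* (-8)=556032 / 10829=51.35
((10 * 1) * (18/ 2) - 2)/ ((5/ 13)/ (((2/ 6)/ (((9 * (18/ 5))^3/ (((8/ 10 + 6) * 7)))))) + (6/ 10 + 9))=170170/ 1612887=0.11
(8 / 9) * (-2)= -16 / 9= -1.78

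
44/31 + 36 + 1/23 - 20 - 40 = -16069/713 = -22.54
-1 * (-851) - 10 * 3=821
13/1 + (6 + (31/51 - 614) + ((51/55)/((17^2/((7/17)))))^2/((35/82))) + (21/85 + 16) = -2191034258777/3789765375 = -578.15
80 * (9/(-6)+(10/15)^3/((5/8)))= -2216/27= -82.07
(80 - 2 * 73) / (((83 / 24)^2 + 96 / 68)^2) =-6328295424 / 17144497969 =-0.37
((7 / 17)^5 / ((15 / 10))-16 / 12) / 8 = -940969 / 5679428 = -0.17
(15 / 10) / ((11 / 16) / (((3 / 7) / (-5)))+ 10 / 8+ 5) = -72 / 85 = -0.85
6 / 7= 0.86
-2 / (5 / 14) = -28 / 5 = -5.60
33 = 33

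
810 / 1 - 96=714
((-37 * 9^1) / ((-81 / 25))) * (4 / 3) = 3700 / 27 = 137.04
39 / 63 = 13 / 21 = 0.62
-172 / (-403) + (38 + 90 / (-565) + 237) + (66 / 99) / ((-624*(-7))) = 6317848631 / 22951656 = 275.27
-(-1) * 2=2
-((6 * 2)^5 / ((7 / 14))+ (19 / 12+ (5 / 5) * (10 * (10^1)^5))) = -17971987 / 12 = -1497665.58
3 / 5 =0.60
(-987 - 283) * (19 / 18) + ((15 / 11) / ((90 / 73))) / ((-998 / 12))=-66225442 / 49401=-1340.57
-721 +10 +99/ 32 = -22653/ 32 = -707.91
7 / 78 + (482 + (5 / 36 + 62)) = 254699 / 468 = 544.23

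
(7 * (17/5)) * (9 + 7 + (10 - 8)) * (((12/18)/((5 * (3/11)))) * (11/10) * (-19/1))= -4377.30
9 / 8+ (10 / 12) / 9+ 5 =1343 / 216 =6.22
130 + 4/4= 131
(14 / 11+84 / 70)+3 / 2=437 / 110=3.97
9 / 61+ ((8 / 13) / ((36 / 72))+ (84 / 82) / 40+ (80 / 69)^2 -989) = -3053325050747 / 3095887860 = -986.25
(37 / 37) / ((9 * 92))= 1 / 828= 0.00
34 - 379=-345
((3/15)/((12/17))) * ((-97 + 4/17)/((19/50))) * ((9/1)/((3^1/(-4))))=16450/19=865.79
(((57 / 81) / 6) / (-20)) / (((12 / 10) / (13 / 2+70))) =-323 / 864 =-0.37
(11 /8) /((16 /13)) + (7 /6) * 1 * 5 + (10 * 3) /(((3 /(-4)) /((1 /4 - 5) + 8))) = -47251 /384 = -123.05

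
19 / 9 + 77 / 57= 592 / 171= 3.46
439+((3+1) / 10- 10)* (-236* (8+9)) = 194771 / 5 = 38954.20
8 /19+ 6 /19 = 14 /19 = 0.74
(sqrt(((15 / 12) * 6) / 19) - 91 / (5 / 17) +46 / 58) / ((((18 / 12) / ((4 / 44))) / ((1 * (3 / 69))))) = -2712 / 3335 +sqrt(570) / 14421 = -0.81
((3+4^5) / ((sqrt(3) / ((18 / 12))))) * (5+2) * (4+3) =50323 * sqrt(3) / 2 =43581.00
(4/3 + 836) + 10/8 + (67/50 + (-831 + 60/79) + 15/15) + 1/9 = 767449/71100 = 10.79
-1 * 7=-7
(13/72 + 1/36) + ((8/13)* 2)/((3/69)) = 8897/312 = 28.52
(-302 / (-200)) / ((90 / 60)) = 151 / 150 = 1.01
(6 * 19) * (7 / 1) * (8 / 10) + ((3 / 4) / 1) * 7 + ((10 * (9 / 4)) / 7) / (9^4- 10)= 590317611 / 917140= 643.65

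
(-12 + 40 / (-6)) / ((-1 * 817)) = 56 / 2451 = 0.02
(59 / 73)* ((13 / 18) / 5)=767 / 6570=0.12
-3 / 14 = -0.21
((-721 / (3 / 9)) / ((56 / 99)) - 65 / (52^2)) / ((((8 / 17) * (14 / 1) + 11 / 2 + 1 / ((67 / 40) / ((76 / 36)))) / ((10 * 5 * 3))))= -611501109075 / 14230996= -42969.66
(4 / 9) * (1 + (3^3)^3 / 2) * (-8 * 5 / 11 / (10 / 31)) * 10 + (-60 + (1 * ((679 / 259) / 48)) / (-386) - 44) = -11158034388353 / 22622688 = -493223.19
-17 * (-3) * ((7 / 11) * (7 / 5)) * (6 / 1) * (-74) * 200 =-44382240 / 11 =-4034749.09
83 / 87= 0.95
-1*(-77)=77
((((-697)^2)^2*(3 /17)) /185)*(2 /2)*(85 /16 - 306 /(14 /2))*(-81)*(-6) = -43529047282522197 /10360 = -4201645490590.95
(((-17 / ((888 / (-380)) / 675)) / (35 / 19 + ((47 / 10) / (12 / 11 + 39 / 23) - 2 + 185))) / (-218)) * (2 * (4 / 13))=-121837500 / 1639507259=-0.07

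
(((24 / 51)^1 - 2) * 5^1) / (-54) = 65 / 459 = 0.14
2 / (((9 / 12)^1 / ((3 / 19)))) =8 / 19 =0.42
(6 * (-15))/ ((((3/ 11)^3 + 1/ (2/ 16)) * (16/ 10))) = -11979/ 1708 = -7.01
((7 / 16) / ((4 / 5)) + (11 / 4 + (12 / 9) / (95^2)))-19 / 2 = -10748519 / 1732800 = -6.20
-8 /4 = -2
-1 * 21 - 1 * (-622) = 601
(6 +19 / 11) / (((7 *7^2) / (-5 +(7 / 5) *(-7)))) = -1258 / 3773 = -0.33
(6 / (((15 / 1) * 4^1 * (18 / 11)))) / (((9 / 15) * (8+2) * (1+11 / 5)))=11 / 3456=0.00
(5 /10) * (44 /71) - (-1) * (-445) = -31573 /71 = -444.69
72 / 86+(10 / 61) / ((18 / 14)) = 22774 / 23607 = 0.96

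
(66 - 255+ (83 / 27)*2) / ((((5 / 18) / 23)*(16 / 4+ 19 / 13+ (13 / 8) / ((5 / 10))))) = -11809304 / 6795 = -1737.94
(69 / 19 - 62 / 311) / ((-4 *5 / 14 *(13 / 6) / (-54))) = 22998654 / 384085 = 59.88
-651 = -651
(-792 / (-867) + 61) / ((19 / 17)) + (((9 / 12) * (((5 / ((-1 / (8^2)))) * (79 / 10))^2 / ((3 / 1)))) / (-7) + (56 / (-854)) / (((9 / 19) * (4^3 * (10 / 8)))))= -5664917558819 / 24825780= -228186.89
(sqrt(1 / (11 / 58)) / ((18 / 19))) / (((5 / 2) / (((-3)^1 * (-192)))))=1216 * sqrt(638) / 55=558.45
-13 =-13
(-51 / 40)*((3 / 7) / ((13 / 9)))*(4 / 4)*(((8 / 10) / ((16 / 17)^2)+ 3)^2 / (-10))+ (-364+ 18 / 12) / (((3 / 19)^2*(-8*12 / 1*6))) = 7795429831537 / 301916160000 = 25.82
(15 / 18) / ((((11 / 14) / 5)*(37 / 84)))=4900 / 407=12.04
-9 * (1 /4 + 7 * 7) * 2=-1773 /2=-886.50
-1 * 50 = -50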